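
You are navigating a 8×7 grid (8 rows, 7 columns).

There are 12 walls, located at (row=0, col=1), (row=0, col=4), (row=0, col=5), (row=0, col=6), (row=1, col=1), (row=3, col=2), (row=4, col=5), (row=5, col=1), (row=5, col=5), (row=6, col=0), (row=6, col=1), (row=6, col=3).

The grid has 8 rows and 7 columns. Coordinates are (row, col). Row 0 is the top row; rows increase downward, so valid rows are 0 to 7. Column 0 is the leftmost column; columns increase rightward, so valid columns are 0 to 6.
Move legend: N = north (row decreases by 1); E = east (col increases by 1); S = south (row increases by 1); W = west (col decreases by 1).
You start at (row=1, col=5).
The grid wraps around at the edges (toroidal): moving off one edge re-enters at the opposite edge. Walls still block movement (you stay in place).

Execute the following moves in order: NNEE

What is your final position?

Start: (row=1, col=5)
  N (north): blocked, stay at (row=1, col=5)
  N (north): blocked, stay at (row=1, col=5)
  E (east): (row=1, col=5) -> (row=1, col=6)
  E (east): (row=1, col=6) -> (row=1, col=0)
Final: (row=1, col=0)

Answer: Final position: (row=1, col=0)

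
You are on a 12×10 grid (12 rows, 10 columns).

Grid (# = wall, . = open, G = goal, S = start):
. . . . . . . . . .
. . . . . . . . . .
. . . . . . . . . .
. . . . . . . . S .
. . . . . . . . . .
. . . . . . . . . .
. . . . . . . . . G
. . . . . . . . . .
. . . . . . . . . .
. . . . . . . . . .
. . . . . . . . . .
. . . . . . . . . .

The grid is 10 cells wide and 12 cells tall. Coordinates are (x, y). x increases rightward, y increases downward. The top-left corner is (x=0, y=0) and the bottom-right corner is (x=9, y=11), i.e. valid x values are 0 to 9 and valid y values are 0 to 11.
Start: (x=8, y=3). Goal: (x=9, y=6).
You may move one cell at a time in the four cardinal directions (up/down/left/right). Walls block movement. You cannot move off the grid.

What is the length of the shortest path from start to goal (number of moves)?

Answer: Shortest path length: 4

Derivation:
BFS from (x=8, y=3) until reaching (x=9, y=6):
  Distance 0: (x=8, y=3)
  Distance 1: (x=8, y=2), (x=7, y=3), (x=9, y=3), (x=8, y=4)
  Distance 2: (x=8, y=1), (x=7, y=2), (x=9, y=2), (x=6, y=3), (x=7, y=4), (x=9, y=4), (x=8, y=5)
  Distance 3: (x=8, y=0), (x=7, y=1), (x=9, y=1), (x=6, y=2), (x=5, y=3), (x=6, y=4), (x=7, y=5), (x=9, y=5), (x=8, y=6)
  Distance 4: (x=7, y=0), (x=9, y=0), (x=6, y=1), (x=5, y=2), (x=4, y=3), (x=5, y=4), (x=6, y=5), (x=7, y=6), (x=9, y=6), (x=8, y=7)  <- goal reached here
One shortest path (4 moves): (x=8, y=3) -> (x=9, y=3) -> (x=9, y=4) -> (x=9, y=5) -> (x=9, y=6)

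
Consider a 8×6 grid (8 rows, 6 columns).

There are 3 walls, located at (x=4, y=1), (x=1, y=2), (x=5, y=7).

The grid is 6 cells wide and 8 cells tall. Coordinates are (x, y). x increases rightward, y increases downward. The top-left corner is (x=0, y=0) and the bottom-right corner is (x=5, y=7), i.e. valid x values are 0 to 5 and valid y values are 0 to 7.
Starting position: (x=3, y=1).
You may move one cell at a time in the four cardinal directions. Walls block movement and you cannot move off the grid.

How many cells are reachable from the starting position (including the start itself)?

BFS flood-fill from (x=3, y=1):
  Distance 0: (x=3, y=1)
  Distance 1: (x=3, y=0), (x=2, y=1), (x=3, y=2)
  Distance 2: (x=2, y=0), (x=4, y=0), (x=1, y=1), (x=2, y=2), (x=4, y=2), (x=3, y=3)
  Distance 3: (x=1, y=0), (x=5, y=0), (x=0, y=1), (x=5, y=2), (x=2, y=3), (x=4, y=3), (x=3, y=4)
  Distance 4: (x=0, y=0), (x=5, y=1), (x=0, y=2), (x=1, y=3), (x=5, y=3), (x=2, y=4), (x=4, y=4), (x=3, y=5)
  Distance 5: (x=0, y=3), (x=1, y=4), (x=5, y=4), (x=2, y=5), (x=4, y=5), (x=3, y=6)
  Distance 6: (x=0, y=4), (x=1, y=5), (x=5, y=5), (x=2, y=6), (x=4, y=6), (x=3, y=7)
  Distance 7: (x=0, y=5), (x=1, y=6), (x=5, y=6), (x=2, y=7), (x=4, y=7)
  Distance 8: (x=0, y=6), (x=1, y=7)
  Distance 9: (x=0, y=7)
Total reachable: 45 (grid has 45 open cells total)

Answer: Reachable cells: 45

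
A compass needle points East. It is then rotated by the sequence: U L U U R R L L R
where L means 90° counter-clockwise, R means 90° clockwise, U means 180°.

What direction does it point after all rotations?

Answer: Final heading: West

Derivation:
Start: East
  U (U-turn (180°)) -> West
  L (left (90° counter-clockwise)) -> South
  U (U-turn (180°)) -> North
  U (U-turn (180°)) -> South
  R (right (90° clockwise)) -> West
  R (right (90° clockwise)) -> North
  L (left (90° counter-clockwise)) -> West
  L (left (90° counter-clockwise)) -> South
  R (right (90° clockwise)) -> West
Final: West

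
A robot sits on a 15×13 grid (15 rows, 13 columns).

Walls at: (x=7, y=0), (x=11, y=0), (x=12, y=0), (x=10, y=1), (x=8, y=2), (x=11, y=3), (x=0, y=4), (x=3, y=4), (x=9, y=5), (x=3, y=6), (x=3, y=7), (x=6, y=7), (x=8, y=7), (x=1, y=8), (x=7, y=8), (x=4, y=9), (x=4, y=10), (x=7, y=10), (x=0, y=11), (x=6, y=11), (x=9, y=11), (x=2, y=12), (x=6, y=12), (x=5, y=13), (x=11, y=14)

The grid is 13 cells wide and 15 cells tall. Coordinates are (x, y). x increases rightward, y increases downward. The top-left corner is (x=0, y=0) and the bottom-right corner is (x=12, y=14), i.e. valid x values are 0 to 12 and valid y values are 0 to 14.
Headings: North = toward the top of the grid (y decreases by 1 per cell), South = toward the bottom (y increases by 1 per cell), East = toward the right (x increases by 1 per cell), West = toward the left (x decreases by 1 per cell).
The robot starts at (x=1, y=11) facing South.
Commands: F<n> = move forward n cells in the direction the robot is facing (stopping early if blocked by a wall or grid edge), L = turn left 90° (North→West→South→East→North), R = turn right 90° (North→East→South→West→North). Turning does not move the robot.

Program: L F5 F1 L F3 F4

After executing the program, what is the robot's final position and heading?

Answer: Final position: (x=5, y=4), facing North

Derivation:
Start: (x=1, y=11), facing South
  L: turn left, now facing East
  F5: move forward 4/5 (blocked), now at (x=5, y=11)
  F1: move forward 0/1 (blocked), now at (x=5, y=11)
  L: turn left, now facing North
  F3: move forward 3, now at (x=5, y=8)
  F4: move forward 4, now at (x=5, y=4)
Final: (x=5, y=4), facing North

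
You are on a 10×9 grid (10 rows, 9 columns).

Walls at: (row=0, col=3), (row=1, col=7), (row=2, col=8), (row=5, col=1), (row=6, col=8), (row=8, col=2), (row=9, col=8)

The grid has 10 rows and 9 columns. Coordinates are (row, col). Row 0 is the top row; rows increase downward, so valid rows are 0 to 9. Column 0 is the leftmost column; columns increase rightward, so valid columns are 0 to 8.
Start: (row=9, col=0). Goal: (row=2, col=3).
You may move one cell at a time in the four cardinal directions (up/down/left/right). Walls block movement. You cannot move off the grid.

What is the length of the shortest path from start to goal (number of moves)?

BFS from (row=9, col=0) until reaching (row=2, col=3):
  Distance 0: (row=9, col=0)
  Distance 1: (row=8, col=0), (row=9, col=1)
  Distance 2: (row=7, col=0), (row=8, col=1), (row=9, col=2)
  Distance 3: (row=6, col=0), (row=7, col=1), (row=9, col=3)
  Distance 4: (row=5, col=0), (row=6, col=1), (row=7, col=2), (row=8, col=3), (row=9, col=4)
  Distance 5: (row=4, col=0), (row=6, col=2), (row=7, col=3), (row=8, col=4), (row=9, col=5)
  Distance 6: (row=3, col=0), (row=4, col=1), (row=5, col=2), (row=6, col=3), (row=7, col=4), (row=8, col=5), (row=9, col=6)
  Distance 7: (row=2, col=0), (row=3, col=1), (row=4, col=2), (row=5, col=3), (row=6, col=4), (row=7, col=5), (row=8, col=6), (row=9, col=7)
  Distance 8: (row=1, col=0), (row=2, col=1), (row=3, col=2), (row=4, col=3), (row=5, col=4), (row=6, col=5), (row=7, col=6), (row=8, col=7)
  Distance 9: (row=0, col=0), (row=1, col=1), (row=2, col=2), (row=3, col=3), (row=4, col=4), (row=5, col=5), (row=6, col=6), (row=7, col=7), (row=8, col=8)
  Distance 10: (row=0, col=1), (row=1, col=2), (row=2, col=3), (row=3, col=4), (row=4, col=5), (row=5, col=6), (row=6, col=7), (row=7, col=8)  <- goal reached here
One shortest path (10 moves): (row=9, col=0) -> (row=9, col=1) -> (row=9, col=2) -> (row=9, col=3) -> (row=8, col=3) -> (row=7, col=3) -> (row=6, col=3) -> (row=5, col=3) -> (row=4, col=3) -> (row=3, col=3) -> (row=2, col=3)

Answer: Shortest path length: 10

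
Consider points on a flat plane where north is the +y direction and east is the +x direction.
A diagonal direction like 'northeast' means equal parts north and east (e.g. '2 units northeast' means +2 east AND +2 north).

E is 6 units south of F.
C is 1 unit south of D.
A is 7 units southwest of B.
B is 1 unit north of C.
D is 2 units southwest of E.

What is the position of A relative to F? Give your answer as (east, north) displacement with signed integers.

Place F at the origin (east=0, north=0).
  E is 6 units south of F: delta (east=+0, north=-6); E at (east=0, north=-6).
  D is 2 units southwest of E: delta (east=-2, north=-2); D at (east=-2, north=-8).
  C is 1 unit south of D: delta (east=+0, north=-1); C at (east=-2, north=-9).
  B is 1 unit north of C: delta (east=+0, north=+1); B at (east=-2, north=-8).
  A is 7 units southwest of B: delta (east=-7, north=-7); A at (east=-9, north=-15).
Therefore A relative to F: (east=-9, north=-15).

Answer: A is at (east=-9, north=-15) relative to F.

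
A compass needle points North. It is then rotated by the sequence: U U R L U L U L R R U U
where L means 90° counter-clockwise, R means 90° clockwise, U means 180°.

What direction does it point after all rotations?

Answer: Final heading: North

Derivation:
Start: North
  U (U-turn (180°)) -> South
  U (U-turn (180°)) -> North
  R (right (90° clockwise)) -> East
  L (left (90° counter-clockwise)) -> North
  U (U-turn (180°)) -> South
  L (left (90° counter-clockwise)) -> East
  U (U-turn (180°)) -> West
  L (left (90° counter-clockwise)) -> South
  R (right (90° clockwise)) -> West
  R (right (90° clockwise)) -> North
  U (U-turn (180°)) -> South
  U (U-turn (180°)) -> North
Final: North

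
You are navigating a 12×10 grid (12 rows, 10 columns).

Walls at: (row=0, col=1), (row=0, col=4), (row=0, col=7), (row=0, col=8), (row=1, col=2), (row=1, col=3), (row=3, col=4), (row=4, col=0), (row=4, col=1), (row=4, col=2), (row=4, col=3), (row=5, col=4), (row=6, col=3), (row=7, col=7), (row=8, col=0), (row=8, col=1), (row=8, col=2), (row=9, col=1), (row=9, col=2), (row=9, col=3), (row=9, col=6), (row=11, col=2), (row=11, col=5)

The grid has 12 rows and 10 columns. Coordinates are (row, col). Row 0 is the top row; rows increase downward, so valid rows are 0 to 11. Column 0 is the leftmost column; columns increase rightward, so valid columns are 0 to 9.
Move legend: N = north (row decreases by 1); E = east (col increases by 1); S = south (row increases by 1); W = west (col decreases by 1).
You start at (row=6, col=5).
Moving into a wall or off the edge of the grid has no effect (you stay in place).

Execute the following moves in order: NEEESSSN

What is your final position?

Answer: Final position: (row=7, col=8)

Derivation:
Start: (row=6, col=5)
  N (north): (row=6, col=5) -> (row=5, col=5)
  E (east): (row=5, col=5) -> (row=5, col=6)
  E (east): (row=5, col=6) -> (row=5, col=7)
  E (east): (row=5, col=7) -> (row=5, col=8)
  S (south): (row=5, col=8) -> (row=6, col=8)
  S (south): (row=6, col=8) -> (row=7, col=8)
  S (south): (row=7, col=8) -> (row=8, col=8)
  N (north): (row=8, col=8) -> (row=7, col=8)
Final: (row=7, col=8)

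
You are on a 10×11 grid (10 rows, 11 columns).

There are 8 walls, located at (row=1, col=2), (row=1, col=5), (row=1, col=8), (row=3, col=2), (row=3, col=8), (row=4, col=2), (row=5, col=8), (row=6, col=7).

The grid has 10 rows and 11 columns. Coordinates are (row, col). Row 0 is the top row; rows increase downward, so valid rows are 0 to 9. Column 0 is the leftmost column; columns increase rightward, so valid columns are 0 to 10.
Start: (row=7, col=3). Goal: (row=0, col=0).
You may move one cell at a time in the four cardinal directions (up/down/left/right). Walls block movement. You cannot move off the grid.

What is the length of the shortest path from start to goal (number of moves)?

BFS from (row=7, col=3) until reaching (row=0, col=0):
  Distance 0: (row=7, col=3)
  Distance 1: (row=6, col=3), (row=7, col=2), (row=7, col=4), (row=8, col=3)
  Distance 2: (row=5, col=3), (row=6, col=2), (row=6, col=4), (row=7, col=1), (row=7, col=5), (row=8, col=2), (row=8, col=4), (row=9, col=3)
  Distance 3: (row=4, col=3), (row=5, col=2), (row=5, col=4), (row=6, col=1), (row=6, col=5), (row=7, col=0), (row=7, col=6), (row=8, col=1), (row=8, col=5), (row=9, col=2), (row=9, col=4)
  Distance 4: (row=3, col=3), (row=4, col=4), (row=5, col=1), (row=5, col=5), (row=6, col=0), (row=6, col=6), (row=7, col=7), (row=8, col=0), (row=8, col=6), (row=9, col=1), (row=9, col=5)
  Distance 5: (row=2, col=3), (row=3, col=4), (row=4, col=1), (row=4, col=5), (row=5, col=0), (row=5, col=6), (row=7, col=8), (row=8, col=7), (row=9, col=0), (row=9, col=6)
  Distance 6: (row=1, col=3), (row=2, col=2), (row=2, col=4), (row=3, col=1), (row=3, col=5), (row=4, col=0), (row=4, col=6), (row=5, col=7), (row=6, col=8), (row=7, col=9), (row=8, col=8), (row=9, col=7)
  Distance 7: (row=0, col=3), (row=1, col=4), (row=2, col=1), (row=2, col=5), (row=3, col=0), (row=3, col=6), (row=4, col=7), (row=6, col=9), (row=7, col=10), (row=8, col=9), (row=9, col=8)
  Distance 8: (row=0, col=2), (row=0, col=4), (row=1, col=1), (row=2, col=0), (row=2, col=6), (row=3, col=7), (row=4, col=8), (row=5, col=9), (row=6, col=10), (row=8, col=10), (row=9, col=9)
  Distance 9: (row=0, col=1), (row=0, col=5), (row=1, col=0), (row=1, col=6), (row=2, col=7), (row=4, col=9), (row=5, col=10), (row=9, col=10)
  Distance 10: (row=0, col=0), (row=0, col=6), (row=1, col=7), (row=2, col=8), (row=3, col=9), (row=4, col=10)  <- goal reached here
One shortest path (10 moves): (row=7, col=3) -> (row=7, col=2) -> (row=7, col=1) -> (row=7, col=0) -> (row=6, col=0) -> (row=5, col=0) -> (row=4, col=0) -> (row=3, col=0) -> (row=2, col=0) -> (row=1, col=0) -> (row=0, col=0)

Answer: Shortest path length: 10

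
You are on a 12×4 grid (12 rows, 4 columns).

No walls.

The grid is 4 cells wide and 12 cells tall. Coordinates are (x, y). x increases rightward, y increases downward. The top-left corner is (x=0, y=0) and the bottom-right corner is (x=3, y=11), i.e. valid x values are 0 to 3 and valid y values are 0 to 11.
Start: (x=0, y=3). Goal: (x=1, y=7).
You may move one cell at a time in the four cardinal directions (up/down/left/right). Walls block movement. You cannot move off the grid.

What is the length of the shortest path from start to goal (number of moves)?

Answer: Shortest path length: 5

Derivation:
BFS from (x=0, y=3) until reaching (x=1, y=7):
  Distance 0: (x=0, y=3)
  Distance 1: (x=0, y=2), (x=1, y=3), (x=0, y=4)
  Distance 2: (x=0, y=1), (x=1, y=2), (x=2, y=3), (x=1, y=4), (x=0, y=5)
  Distance 3: (x=0, y=0), (x=1, y=1), (x=2, y=2), (x=3, y=3), (x=2, y=4), (x=1, y=5), (x=0, y=6)
  Distance 4: (x=1, y=0), (x=2, y=1), (x=3, y=2), (x=3, y=4), (x=2, y=5), (x=1, y=6), (x=0, y=7)
  Distance 5: (x=2, y=0), (x=3, y=1), (x=3, y=5), (x=2, y=6), (x=1, y=7), (x=0, y=8)  <- goal reached here
One shortest path (5 moves): (x=0, y=3) -> (x=1, y=3) -> (x=1, y=4) -> (x=1, y=5) -> (x=1, y=6) -> (x=1, y=7)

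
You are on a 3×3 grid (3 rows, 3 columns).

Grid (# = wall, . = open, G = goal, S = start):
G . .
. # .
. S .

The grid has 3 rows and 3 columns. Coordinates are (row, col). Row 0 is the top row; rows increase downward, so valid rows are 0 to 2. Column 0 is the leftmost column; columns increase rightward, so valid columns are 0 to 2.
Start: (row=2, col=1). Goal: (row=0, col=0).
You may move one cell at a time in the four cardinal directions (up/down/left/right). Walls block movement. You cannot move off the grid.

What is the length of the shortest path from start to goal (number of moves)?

BFS from (row=2, col=1) until reaching (row=0, col=0):
  Distance 0: (row=2, col=1)
  Distance 1: (row=2, col=0), (row=2, col=2)
  Distance 2: (row=1, col=0), (row=1, col=2)
  Distance 3: (row=0, col=0), (row=0, col=2)  <- goal reached here
One shortest path (3 moves): (row=2, col=1) -> (row=2, col=0) -> (row=1, col=0) -> (row=0, col=0)

Answer: Shortest path length: 3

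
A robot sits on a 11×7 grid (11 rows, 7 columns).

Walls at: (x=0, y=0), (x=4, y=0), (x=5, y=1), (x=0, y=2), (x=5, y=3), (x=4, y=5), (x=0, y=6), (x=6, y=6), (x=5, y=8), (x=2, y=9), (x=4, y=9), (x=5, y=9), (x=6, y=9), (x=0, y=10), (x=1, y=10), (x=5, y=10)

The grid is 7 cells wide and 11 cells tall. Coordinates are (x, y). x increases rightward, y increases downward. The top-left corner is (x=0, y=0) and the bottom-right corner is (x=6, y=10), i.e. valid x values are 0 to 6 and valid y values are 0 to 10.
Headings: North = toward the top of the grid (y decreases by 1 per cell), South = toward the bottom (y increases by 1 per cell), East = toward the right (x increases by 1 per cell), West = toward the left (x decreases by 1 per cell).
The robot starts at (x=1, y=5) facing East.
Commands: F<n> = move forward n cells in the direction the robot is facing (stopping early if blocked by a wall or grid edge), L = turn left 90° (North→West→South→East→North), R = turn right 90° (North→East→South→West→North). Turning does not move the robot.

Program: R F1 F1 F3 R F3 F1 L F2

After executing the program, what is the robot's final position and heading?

Answer: Final position: (x=0, y=9), facing South

Derivation:
Start: (x=1, y=5), facing East
  R: turn right, now facing South
  F1: move forward 1, now at (x=1, y=6)
  F1: move forward 1, now at (x=1, y=7)
  F3: move forward 2/3 (blocked), now at (x=1, y=9)
  R: turn right, now facing West
  F3: move forward 1/3 (blocked), now at (x=0, y=9)
  F1: move forward 0/1 (blocked), now at (x=0, y=9)
  L: turn left, now facing South
  F2: move forward 0/2 (blocked), now at (x=0, y=9)
Final: (x=0, y=9), facing South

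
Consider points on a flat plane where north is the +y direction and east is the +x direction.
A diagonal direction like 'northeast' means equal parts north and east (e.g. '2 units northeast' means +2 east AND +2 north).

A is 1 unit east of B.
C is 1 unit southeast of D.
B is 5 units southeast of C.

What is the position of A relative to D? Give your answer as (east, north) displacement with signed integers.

Answer: A is at (east=7, north=-6) relative to D.

Derivation:
Place D at the origin (east=0, north=0).
  C is 1 unit southeast of D: delta (east=+1, north=-1); C at (east=1, north=-1).
  B is 5 units southeast of C: delta (east=+5, north=-5); B at (east=6, north=-6).
  A is 1 unit east of B: delta (east=+1, north=+0); A at (east=7, north=-6).
Therefore A relative to D: (east=7, north=-6).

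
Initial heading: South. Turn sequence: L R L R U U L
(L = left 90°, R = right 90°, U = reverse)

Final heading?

Start: South
  L (left (90° counter-clockwise)) -> East
  R (right (90° clockwise)) -> South
  L (left (90° counter-clockwise)) -> East
  R (right (90° clockwise)) -> South
  U (U-turn (180°)) -> North
  U (U-turn (180°)) -> South
  L (left (90° counter-clockwise)) -> East
Final: East

Answer: Final heading: East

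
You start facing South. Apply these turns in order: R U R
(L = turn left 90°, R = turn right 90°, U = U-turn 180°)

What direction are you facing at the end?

Start: South
  R (right (90° clockwise)) -> West
  U (U-turn (180°)) -> East
  R (right (90° clockwise)) -> South
Final: South

Answer: Final heading: South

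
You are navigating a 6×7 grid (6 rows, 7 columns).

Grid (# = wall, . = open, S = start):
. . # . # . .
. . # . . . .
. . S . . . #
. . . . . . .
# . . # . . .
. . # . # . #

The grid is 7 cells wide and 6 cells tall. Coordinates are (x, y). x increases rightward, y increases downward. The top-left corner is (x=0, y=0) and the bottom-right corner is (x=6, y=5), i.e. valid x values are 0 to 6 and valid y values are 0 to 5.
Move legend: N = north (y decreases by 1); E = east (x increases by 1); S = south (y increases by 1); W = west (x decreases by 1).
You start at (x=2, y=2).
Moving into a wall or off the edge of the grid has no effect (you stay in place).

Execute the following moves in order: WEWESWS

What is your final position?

Answer: Final position: (x=1, y=4)

Derivation:
Start: (x=2, y=2)
  W (west): (x=2, y=2) -> (x=1, y=2)
  E (east): (x=1, y=2) -> (x=2, y=2)
  W (west): (x=2, y=2) -> (x=1, y=2)
  E (east): (x=1, y=2) -> (x=2, y=2)
  S (south): (x=2, y=2) -> (x=2, y=3)
  W (west): (x=2, y=3) -> (x=1, y=3)
  S (south): (x=1, y=3) -> (x=1, y=4)
Final: (x=1, y=4)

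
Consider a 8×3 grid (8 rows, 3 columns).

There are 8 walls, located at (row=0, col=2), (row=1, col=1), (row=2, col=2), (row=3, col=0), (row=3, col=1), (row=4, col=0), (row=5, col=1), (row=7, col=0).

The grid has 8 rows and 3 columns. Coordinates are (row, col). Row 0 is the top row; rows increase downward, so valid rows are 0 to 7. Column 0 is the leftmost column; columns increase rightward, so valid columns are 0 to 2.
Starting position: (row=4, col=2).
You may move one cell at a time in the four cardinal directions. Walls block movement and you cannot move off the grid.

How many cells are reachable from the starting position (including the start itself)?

Answer: Reachable cells: 10

Derivation:
BFS flood-fill from (row=4, col=2):
  Distance 0: (row=4, col=2)
  Distance 1: (row=3, col=2), (row=4, col=1), (row=5, col=2)
  Distance 2: (row=6, col=2)
  Distance 3: (row=6, col=1), (row=7, col=2)
  Distance 4: (row=6, col=0), (row=7, col=1)
  Distance 5: (row=5, col=0)
Total reachable: 10 (grid has 16 open cells total)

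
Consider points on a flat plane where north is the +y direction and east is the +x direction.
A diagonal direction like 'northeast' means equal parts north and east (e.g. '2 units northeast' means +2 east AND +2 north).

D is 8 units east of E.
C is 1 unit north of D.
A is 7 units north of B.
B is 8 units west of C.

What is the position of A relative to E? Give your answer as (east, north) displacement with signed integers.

Place E at the origin (east=0, north=0).
  D is 8 units east of E: delta (east=+8, north=+0); D at (east=8, north=0).
  C is 1 unit north of D: delta (east=+0, north=+1); C at (east=8, north=1).
  B is 8 units west of C: delta (east=-8, north=+0); B at (east=0, north=1).
  A is 7 units north of B: delta (east=+0, north=+7); A at (east=0, north=8).
Therefore A relative to E: (east=0, north=8).

Answer: A is at (east=0, north=8) relative to E.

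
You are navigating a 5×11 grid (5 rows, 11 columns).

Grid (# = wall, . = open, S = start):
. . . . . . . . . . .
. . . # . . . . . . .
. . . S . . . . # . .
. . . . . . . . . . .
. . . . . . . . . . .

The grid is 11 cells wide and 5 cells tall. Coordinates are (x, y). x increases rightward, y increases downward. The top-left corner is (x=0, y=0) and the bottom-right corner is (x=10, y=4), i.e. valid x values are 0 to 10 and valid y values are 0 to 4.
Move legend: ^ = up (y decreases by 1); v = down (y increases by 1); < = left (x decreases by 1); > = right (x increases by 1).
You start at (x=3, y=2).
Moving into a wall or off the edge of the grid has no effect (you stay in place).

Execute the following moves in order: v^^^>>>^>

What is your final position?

Answer: Final position: (x=7, y=1)

Derivation:
Start: (x=3, y=2)
  v (down): (x=3, y=2) -> (x=3, y=3)
  ^ (up): (x=3, y=3) -> (x=3, y=2)
  ^ (up): blocked, stay at (x=3, y=2)
  ^ (up): blocked, stay at (x=3, y=2)
  > (right): (x=3, y=2) -> (x=4, y=2)
  > (right): (x=4, y=2) -> (x=5, y=2)
  > (right): (x=5, y=2) -> (x=6, y=2)
  ^ (up): (x=6, y=2) -> (x=6, y=1)
  > (right): (x=6, y=1) -> (x=7, y=1)
Final: (x=7, y=1)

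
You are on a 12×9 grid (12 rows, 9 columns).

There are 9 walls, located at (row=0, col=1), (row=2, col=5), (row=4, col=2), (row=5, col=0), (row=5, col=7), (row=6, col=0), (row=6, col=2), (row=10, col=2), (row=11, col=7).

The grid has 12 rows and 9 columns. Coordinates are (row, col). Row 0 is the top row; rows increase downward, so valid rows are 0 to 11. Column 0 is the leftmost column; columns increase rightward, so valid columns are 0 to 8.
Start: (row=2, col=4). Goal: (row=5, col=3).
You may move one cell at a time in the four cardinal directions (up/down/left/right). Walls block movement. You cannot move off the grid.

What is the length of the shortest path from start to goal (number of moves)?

Answer: Shortest path length: 4

Derivation:
BFS from (row=2, col=4) until reaching (row=5, col=3):
  Distance 0: (row=2, col=4)
  Distance 1: (row=1, col=4), (row=2, col=3), (row=3, col=4)
  Distance 2: (row=0, col=4), (row=1, col=3), (row=1, col=5), (row=2, col=2), (row=3, col=3), (row=3, col=5), (row=4, col=4)
  Distance 3: (row=0, col=3), (row=0, col=5), (row=1, col=2), (row=1, col=6), (row=2, col=1), (row=3, col=2), (row=3, col=6), (row=4, col=3), (row=4, col=5), (row=5, col=4)
  Distance 4: (row=0, col=2), (row=0, col=6), (row=1, col=1), (row=1, col=7), (row=2, col=0), (row=2, col=6), (row=3, col=1), (row=3, col=7), (row=4, col=6), (row=5, col=3), (row=5, col=5), (row=6, col=4)  <- goal reached here
One shortest path (4 moves): (row=2, col=4) -> (row=2, col=3) -> (row=3, col=3) -> (row=4, col=3) -> (row=5, col=3)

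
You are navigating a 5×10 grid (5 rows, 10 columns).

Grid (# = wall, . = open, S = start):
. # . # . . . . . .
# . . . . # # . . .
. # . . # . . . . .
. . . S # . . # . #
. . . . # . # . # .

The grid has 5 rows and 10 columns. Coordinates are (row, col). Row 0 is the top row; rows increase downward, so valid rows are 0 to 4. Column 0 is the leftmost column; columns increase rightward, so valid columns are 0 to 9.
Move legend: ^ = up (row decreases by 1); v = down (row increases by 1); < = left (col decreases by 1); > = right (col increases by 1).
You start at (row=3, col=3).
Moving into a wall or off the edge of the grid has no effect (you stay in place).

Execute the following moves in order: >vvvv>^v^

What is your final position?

Start: (row=3, col=3)
  > (right): blocked, stay at (row=3, col=3)
  v (down): (row=3, col=3) -> (row=4, col=3)
  [×3]v (down): blocked, stay at (row=4, col=3)
  > (right): blocked, stay at (row=4, col=3)
  ^ (up): (row=4, col=3) -> (row=3, col=3)
  v (down): (row=3, col=3) -> (row=4, col=3)
  ^ (up): (row=4, col=3) -> (row=3, col=3)
Final: (row=3, col=3)

Answer: Final position: (row=3, col=3)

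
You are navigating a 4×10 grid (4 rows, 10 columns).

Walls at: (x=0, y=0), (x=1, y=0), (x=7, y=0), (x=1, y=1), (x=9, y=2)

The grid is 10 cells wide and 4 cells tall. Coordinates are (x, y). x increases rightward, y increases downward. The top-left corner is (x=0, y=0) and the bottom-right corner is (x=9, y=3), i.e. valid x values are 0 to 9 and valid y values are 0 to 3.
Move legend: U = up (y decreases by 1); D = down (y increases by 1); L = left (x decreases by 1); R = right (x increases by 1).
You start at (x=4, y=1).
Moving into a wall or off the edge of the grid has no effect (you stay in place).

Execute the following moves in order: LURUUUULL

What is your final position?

Start: (x=4, y=1)
  L (left): (x=4, y=1) -> (x=3, y=1)
  U (up): (x=3, y=1) -> (x=3, y=0)
  R (right): (x=3, y=0) -> (x=4, y=0)
  [×4]U (up): blocked, stay at (x=4, y=0)
  L (left): (x=4, y=0) -> (x=3, y=0)
  L (left): (x=3, y=0) -> (x=2, y=0)
Final: (x=2, y=0)

Answer: Final position: (x=2, y=0)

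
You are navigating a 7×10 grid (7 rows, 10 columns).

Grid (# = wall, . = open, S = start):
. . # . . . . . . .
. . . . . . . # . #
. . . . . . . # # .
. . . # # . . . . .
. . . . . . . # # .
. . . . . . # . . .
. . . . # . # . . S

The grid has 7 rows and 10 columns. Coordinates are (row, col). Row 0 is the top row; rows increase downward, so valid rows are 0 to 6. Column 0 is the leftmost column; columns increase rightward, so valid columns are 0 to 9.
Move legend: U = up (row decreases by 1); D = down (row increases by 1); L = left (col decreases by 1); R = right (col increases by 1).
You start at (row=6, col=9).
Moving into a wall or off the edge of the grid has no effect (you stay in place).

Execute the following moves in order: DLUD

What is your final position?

Start: (row=6, col=9)
  D (down): blocked, stay at (row=6, col=9)
  L (left): (row=6, col=9) -> (row=6, col=8)
  U (up): (row=6, col=8) -> (row=5, col=8)
  D (down): (row=5, col=8) -> (row=6, col=8)
Final: (row=6, col=8)

Answer: Final position: (row=6, col=8)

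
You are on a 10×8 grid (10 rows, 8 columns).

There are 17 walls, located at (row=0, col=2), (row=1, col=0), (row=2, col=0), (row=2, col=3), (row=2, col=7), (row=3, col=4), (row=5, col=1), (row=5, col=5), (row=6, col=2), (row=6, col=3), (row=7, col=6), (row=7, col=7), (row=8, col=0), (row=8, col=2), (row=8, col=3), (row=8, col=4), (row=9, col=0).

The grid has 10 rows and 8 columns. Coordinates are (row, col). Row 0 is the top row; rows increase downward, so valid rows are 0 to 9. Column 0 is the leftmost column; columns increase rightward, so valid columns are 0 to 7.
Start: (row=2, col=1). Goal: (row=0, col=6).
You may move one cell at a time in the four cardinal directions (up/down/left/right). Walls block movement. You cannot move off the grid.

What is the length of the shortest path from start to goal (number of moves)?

BFS from (row=2, col=1) until reaching (row=0, col=6):
  Distance 0: (row=2, col=1)
  Distance 1: (row=1, col=1), (row=2, col=2), (row=3, col=1)
  Distance 2: (row=0, col=1), (row=1, col=2), (row=3, col=0), (row=3, col=2), (row=4, col=1)
  Distance 3: (row=0, col=0), (row=1, col=3), (row=3, col=3), (row=4, col=0), (row=4, col=2)
  Distance 4: (row=0, col=3), (row=1, col=4), (row=4, col=3), (row=5, col=0), (row=5, col=2)
  Distance 5: (row=0, col=4), (row=1, col=5), (row=2, col=4), (row=4, col=4), (row=5, col=3), (row=6, col=0)
  Distance 6: (row=0, col=5), (row=1, col=6), (row=2, col=5), (row=4, col=5), (row=5, col=4), (row=6, col=1), (row=7, col=0)
  Distance 7: (row=0, col=6), (row=1, col=7), (row=2, col=6), (row=3, col=5), (row=4, col=6), (row=6, col=4), (row=7, col=1)  <- goal reached here
One shortest path (7 moves): (row=2, col=1) -> (row=2, col=2) -> (row=1, col=2) -> (row=1, col=3) -> (row=1, col=4) -> (row=1, col=5) -> (row=1, col=6) -> (row=0, col=6)

Answer: Shortest path length: 7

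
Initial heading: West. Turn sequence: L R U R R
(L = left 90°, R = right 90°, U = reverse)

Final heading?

Start: West
  L (left (90° counter-clockwise)) -> South
  R (right (90° clockwise)) -> West
  U (U-turn (180°)) -> East
  R (right (90° clockwise)) -> South
  R (right (90° clockwise)) -> West
Final: West

Answer: Final heading: West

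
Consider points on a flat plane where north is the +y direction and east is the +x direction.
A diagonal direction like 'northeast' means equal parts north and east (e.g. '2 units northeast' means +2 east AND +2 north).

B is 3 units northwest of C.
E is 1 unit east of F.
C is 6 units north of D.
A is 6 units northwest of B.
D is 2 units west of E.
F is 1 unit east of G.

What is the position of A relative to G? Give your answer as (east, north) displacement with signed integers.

Place G at the origin (east=0, north=0).
  F is 1 unit east of G: delta (east=+1, north=+0); F at (east=1, north=0).
  E is 1 unit east of F: delta (east=+1, north=+0); E at (east=2, north=0).
  D is 2 units west of E: delta (east=-2, north=+0); D at (east=0, north=0).
  C is 6 units north of D: delta (east=+0, north=+6); C at (east=0, north=6).
  B is 3 units northwest of C: delta (east=-3, north=+3); B at (east=-3, north=9).
  A is 6 units northwest of B: delta (east=-6, north=+6); A at (east=-9, north=15).
Therefore A relative to G: (east=-9, north=15).

Answer: A is at (east=-9, north=15) relative to G.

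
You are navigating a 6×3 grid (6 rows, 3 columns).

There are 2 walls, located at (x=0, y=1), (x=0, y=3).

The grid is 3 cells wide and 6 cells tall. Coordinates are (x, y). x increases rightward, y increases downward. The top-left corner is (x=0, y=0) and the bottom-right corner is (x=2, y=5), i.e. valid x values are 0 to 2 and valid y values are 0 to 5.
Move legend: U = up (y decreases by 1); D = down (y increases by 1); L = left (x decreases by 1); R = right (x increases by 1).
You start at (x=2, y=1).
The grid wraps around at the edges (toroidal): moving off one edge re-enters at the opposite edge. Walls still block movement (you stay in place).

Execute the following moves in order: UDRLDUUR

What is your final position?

Answer: Final position: (x=2, y=0)

Derivation:
Start: (x=2, y=1)
  U (up): (x=2, y=1) -> (x=2, y=0)
  D (down): (x=2, y=0) -> (x=2, y=1)
  R (right): blocked, stay at (x=2, y=1)
  L (left): (x=2, y=1) -> (x=1, y=1)
  D (down): (x=1, y=1) -> (x=1, y=2)
  U (up): (x=1, y=2) -> (x=1, y=1)
  U (up): (x=1, y=1) -> (x=1, y=0)
  R (right): (x=1, y=0) -> (x=2, y=0)
Final: (x=2, y=0)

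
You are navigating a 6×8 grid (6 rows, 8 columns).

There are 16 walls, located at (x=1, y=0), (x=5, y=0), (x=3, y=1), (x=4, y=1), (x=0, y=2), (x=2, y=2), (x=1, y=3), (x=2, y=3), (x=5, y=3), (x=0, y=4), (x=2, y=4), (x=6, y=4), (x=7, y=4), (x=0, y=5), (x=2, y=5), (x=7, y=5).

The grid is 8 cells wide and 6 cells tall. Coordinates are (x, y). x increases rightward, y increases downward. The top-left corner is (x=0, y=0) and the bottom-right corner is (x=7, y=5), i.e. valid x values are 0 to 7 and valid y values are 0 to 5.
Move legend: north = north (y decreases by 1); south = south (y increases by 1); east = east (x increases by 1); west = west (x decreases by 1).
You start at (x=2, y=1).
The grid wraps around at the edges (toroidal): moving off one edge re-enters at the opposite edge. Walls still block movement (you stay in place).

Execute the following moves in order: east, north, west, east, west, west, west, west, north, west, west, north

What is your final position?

Answer: Final position: (x=2, y=0)

Derivation:
Start: (x=2, y=1)
  east (east): blocked, stay at (x=2, y=1)
  north (north): (x=2, y=1) -> (x=2, y=0)
  west (west): blocked, stay at (x=2, y=0)
  east (east): (x=2, y=0) -> (x=3, y=0)
  west (west): (x=3, y=0) -> (x=2, y=0)
  [×3]west (west): blocked, stay at (x=2, y=0)
  north (north): blocked, stay at (x=2, y=0)
  west (west): blocked, stay at (x=2, y=0)
  west (west): blocked, stay at (x=2, y=0)
  north (north): blocked, stay at (x=2, y=0)
Final: (x=2, y=0)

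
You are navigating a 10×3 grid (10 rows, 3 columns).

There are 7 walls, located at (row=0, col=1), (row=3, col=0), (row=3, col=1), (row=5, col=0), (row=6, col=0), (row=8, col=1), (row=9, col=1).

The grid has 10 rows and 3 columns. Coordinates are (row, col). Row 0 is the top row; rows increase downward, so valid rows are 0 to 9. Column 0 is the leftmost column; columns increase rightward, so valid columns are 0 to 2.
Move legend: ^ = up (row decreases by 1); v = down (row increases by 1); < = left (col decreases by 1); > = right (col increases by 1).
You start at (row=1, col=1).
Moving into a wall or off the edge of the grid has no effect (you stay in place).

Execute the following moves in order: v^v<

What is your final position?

Answer: Final position: (row=2, col=0)

Derivation:
Start: (row=1, col=1)
  v (down): (row=1, col=1) -> (row=2, col=1)
  ^ (up): (row=2, col=1) -> (row=1, col=1)
  v (down): (row=1, col=1) -> (row=2, col=1)
  < (left): (row=2, col=1) -> (row=2, col=0)
Final: (row=2, col=0)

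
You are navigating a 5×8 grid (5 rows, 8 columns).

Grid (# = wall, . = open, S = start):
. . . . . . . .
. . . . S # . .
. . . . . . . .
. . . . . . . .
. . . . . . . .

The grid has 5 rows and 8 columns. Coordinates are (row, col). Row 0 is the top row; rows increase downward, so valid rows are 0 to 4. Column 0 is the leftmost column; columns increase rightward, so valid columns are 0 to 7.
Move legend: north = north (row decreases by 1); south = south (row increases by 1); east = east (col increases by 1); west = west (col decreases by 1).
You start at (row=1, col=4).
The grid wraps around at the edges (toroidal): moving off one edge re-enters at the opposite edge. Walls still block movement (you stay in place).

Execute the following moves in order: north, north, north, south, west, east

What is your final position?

Answer: Final position: (row=4, col=4)

Derivation:
Start: (row=1, col=4)
  north (north): (row=1, col=4) -> (row=0, col=4)
  north (north): (row=0, col=4) -> (row=4, col=4)
  north (north): (row=4, col=4) -> (row=3, col=4)
  south (south): (row=3, col=4) -> (row=4, col=4)
  west (west): (row=4, col=4) -> (row=4, col=3)
  east (east): (row=4, col=3) -> (row=4, col=4)
Final: (row=4, col=4)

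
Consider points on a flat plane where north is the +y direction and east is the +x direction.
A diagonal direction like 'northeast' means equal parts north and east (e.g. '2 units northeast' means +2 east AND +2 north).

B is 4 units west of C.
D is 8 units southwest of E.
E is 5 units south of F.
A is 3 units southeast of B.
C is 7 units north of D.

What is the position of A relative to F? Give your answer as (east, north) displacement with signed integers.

Answer: A is at (east=-9, north=-9) relative to F.

Derivation:
Place F at the origin (east=0, north=0).
  E is 5 units south of F: delta (east=+0, north=-5); E at (east=0, north=-5).
  D is 8 units southwest of E: delta (east=-8, north=-8); D at (east=-8, north=-13).
  C is 7 units north of D: delta (east=+0, north=+7); C at (east=-8, north=-6).
  B is 4 units west of C: delta (east=-4, north=+0); B at (east=-12, north=-6).
  A is 3 units southeast of B: delta (east=+3, north=-3); A at (east=-9, north=-9).
Therefore A relative to F: (east=-9, north=-9).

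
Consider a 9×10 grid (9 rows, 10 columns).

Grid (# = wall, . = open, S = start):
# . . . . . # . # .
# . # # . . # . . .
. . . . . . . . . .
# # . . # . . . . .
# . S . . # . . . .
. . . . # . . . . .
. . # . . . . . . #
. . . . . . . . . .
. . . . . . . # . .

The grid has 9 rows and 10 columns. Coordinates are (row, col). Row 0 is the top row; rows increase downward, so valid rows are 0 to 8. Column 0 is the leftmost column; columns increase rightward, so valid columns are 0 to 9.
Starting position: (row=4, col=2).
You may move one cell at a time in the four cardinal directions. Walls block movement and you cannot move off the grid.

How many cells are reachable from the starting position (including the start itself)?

Answer: Reachable cells: 74

Derivation:
BFS flood-fill from (row=4, col=2):
  Distance 0: (row=4, col=2)
  Distance 1: (row=3, col=2), (row=4, col=1), (row=4, col=3), (row=5, col=2)
  Distance 2: (row=2, col=2), (row=3, col=3), (row=4, col=4), (row=5, col=1), (row=5, col=3)
  Distance 3: (row=2, col=1), (row=2, col=3), (row=5, col=0), (row=6, col=1), (row=6, col=3)
  Distance 4: (row=1, col=1), (row=2, col=0), (row=2, col=4), (row=6, col=0), (row=6, col=4), (row=7, col=1), (row=7, col=3)
  Distance 5: (row=0, col=1), (row=1, col=4), (row=2, col=5), (row=6, col=5), (row=7, col=0), (row=7, col=2), (row=7, col=4), (row=8, col=1), (row=8, col=3)
  Distance 6: (row=0, col=2), (row=0, col=4), (row=1, col=5), (row=2, col=6), (row=3, col=5), (row=5, col=5), (row=6, col=6), (row=7, col=5), (row=8, col=0), (row=8, col=2), (row=8, col=4)
  Distance 7: (row=0, col=3), (row=0, col=5), (row=2, col=7), (row=3, col=6), (row=5, col=6), (row=6, col=7), (row=7, col=6), (row=8, col=5)
  Distance 8: (row=1, col=7), (row=2, col=8), (row=3, col=7), (row=4, col=6), (row=5, col=7), (row=6, col=8), (row=7, col=7), (row=8, col=6)
  Distance 9: (row=0, col=7), (row=1, col=8), (row=2, col=9), (row=3, col=8), (row=4, col=7), (row=5, col=8), (row=7, col=8)
  Distance 10: (row=1, col=9), (row=3, col=9), (row=4, col=8), (row=5, col=9), (row=7, col=9), (row=8, col=8)
  Distance 11: (row=0, col=9), (row=4, col=9), (row=8, col=9)
Total reachable: 74 (grid has 74 open cells total)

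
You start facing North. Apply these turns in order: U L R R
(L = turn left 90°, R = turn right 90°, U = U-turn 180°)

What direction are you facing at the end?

Start: North
  U (U-turn (180°)) -> South
  L (left (90° counter-clockwise)) -> East
  R (right (90° clockwise)) -> South
  R (right (90° clockwise)) -> West
Final: West

Answer: Final heading: West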